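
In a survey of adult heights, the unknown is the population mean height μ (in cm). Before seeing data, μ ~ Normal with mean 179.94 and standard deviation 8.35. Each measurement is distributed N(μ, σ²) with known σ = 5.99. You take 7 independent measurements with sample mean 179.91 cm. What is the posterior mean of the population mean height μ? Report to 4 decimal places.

179.9121

For Normal data with known variance σ², a Normal(μ₀, σ₀²) prior on μ is conjugate. Posterior precision = 1/σ₀² + n/σ²; posterior mean is the precision-weighted average of μ₀ and x̄.
n·x̄ = 7·179.91 = 1259.37.
σ₀² = 8.35² = 69.7225, σ² = 5.99² = 35.8801; σ² + n·σ₀² = 35.8801 + 7·69.7225 = 523.9376.
Posterior mean = (μ₀/σ₀² + n·x̄/σ²)/(1/σ₀² + n/σ²) = (σ²·μ₀ + σ₀²·n·x̄)/(σ² + n·σ₀²) = (35.8801·179.94 + 69.7225·1259.37)/523.9376 = 94262.690019/523.9376 = 179.9121.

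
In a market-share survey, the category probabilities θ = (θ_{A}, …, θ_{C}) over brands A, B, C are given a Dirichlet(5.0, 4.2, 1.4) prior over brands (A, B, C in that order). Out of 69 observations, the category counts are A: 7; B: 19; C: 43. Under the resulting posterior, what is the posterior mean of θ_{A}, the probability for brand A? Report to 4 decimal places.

The Dirichlet prior is conjugate to the Multinomial likelihood: each posterior αⱼ = prior αⱼ + observed count nⱼ.
Posterior concentration: (12.0, 23.2, 44.4), total = 79.6.
E[θ_{A}|data] = α_{A}/Σα = 12.0/79.6 = 0.1508.

0.1508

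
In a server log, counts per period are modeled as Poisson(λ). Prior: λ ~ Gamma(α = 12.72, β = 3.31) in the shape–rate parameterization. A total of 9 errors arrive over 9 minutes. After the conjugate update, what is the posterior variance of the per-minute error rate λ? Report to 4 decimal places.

0.1433

With a Gamma(shape α, rate β) prior, the Poisson likelihood is conjugate: the posterior is Gamma(α + ΣXᵢ, β + n).
Posterior: Gamma(α+S, β+n) = Gamma(12.72+9, 3.31+9) = Gamma(21.72, 12.31).
Var = α/β² = 21.72/12.31² = 0.1433.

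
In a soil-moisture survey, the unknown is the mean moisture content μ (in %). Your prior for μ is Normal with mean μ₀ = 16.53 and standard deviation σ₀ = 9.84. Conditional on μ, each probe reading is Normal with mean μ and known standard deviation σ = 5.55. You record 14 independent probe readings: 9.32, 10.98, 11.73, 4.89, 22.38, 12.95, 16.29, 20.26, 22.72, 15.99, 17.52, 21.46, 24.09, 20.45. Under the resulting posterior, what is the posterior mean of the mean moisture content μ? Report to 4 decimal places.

16.5028

For Normal data with known variance σ², a Normal(μ₀, σ₀²) prior on μ is conjugate. Posterior precision = 1/σ₀² + n/σ²; posterior mean is the precision-weighted average of μ₀ and x̄.
Σxᵢ = 9.32 + 10.98 + 11.73 + 4.89 + 22.38 + 12.95 + 16.29 + 20.26 + 22.72 + 15.99 + 17.52 + 21.46 + 24.09 + 20.45 = 231.03, so n·x̄ = 231.03.
σ₀² = 9.84² = 96.8256, σ² = 5.55² = 30.8025; σ² + n·σ₀² = 30.8025 + 14·96.8256 = 1386.3609.
Posterior mean = (μ₀/σ₀² + n·x̄/σ²)/(1/σ₀² + n/σ²) = (σ²·μ₀ + σ₀²·n·x̄)/(σ² + n·σ₀²) = (30.8025·16.53 + 96.8256·231.03)/1386.3609 = 22878.783693/1386.3609 = 16.5028.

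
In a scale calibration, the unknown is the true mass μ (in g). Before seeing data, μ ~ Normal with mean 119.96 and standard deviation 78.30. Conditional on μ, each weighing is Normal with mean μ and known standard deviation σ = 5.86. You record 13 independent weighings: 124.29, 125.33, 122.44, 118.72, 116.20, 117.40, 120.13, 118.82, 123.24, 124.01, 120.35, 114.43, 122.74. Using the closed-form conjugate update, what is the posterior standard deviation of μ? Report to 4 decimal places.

1.6249

For Normal data with known variance σ², a Normal(μ₀, σ₀²) prior on μ is conjugate. Posterior precision = 1/σ₀² + n/σ²; posterior mean is the precision-weighted average of μ₀ and x̄.
σ₀² = 78.30² = 6130.89, σ² = 5.86² = 34.3396; σ² + n·σ₀² = 34.3396 + 13·6130.89 = 79735.9096.
Posterior precision = 1/σ₀² + n/σ² = 1/6130.89 + 13/34.3396 = (σ² + n·σ₀²)/(σ₀²σ²) = 79735.9096/(6130.89·34.3396); posterior variance σₙ² = σ₀²σ²/(σ² + n·σ₀²) = 6130.89·34.3396/79735.9096 = 2.640370.
Posterior SD = √σₙ² = √(6130.89·34.3396/79735.9096) = 1.6249.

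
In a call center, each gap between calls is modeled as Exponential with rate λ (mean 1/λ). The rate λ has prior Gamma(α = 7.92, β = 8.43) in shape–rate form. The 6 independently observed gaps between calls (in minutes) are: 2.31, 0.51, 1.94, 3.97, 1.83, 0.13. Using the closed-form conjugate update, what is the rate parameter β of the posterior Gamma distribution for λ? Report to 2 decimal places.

With a Gamma(shape α, rate β) prior on the exponential rate λ, the posterior after n observations with total T = Σxᵢ is Gamma(α+n, β+T).
Sum of observations T = 10.69 minutes; n = 6.
Posterior: Gamma(7.92+6, 8.43+10.69) = Gamma(13.92, 19.12).
Posterior β = 19.12.

19.12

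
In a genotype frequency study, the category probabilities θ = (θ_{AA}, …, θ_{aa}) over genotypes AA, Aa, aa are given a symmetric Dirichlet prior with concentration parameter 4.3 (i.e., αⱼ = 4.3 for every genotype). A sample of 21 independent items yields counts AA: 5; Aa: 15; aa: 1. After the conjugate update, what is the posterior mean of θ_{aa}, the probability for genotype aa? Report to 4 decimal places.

0.1563

The Dirichlet prior is conjugate to the Multinomial likelihood: each posterior αⱼ = prior αⱼ + observed count nⱼ.
Posterior concentration: (9.3, 19.3, 5.3), total = 33.9.
E[θ_{aa}|data] = α_{aa}/Σα = 5.3/33.9 = 0.1563.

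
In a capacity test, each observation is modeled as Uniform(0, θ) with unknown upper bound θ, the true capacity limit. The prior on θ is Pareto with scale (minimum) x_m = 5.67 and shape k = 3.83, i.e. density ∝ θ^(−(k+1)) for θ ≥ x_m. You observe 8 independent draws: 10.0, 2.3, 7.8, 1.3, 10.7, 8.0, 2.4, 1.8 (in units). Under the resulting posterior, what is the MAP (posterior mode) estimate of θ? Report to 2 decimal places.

A Pareto(scale x_m, shape k) prior on the upper bound θ of Uniform(0, θ) is conjugate: posterior is Pareto(max(x_m, max xᵢ), k + n).
Sample maximum = 10.7; prior scale x_m = 5.67 → posterior scale = max = 10.70.
Posterior shape = 3.83 + 8 = 11.83.
The Pareto density is decreasing on [x_m, ∞), so the mode is x_m = 10.70.

10.70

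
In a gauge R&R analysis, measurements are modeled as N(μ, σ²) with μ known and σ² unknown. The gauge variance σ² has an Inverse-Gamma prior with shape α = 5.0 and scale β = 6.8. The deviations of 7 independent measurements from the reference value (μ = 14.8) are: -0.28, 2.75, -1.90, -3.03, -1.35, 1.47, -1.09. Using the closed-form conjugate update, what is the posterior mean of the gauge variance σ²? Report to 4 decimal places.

With known mean μ and an Inverse-Gamma(α, β) prior on σ², the Normal likelihood is conjugate: posterior is Inv-Gamma(α + n/2, β + Σ(xᵢ−μ)²/2).
Σ(xᵢ−μ)² = (-0.28)² + (2.75)² + (-1.90)² + (-3.03)² + (-1.35)² + (1.47)² + (-1.09)² = 25.6033.
Posterior: Inv-Gamma(5.0 + 7/2, 6.8 + 25.6033/2) = Inv-Gamma(8.50, 19.60165).
E[σ²|data] = β/(α−1) = 19.60165/7.50 = 2.6136.

2.6136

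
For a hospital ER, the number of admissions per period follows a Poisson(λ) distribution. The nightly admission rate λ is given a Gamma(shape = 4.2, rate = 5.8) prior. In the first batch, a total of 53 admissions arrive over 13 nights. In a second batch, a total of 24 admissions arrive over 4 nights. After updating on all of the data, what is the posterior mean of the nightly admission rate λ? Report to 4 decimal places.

3.5614

With a Gamma(shape α, rate β) prior, the Poisson likelihood is conjugate: the posterior is Gamma(α + ΣXᵢ, β + n).
After batch 1: Gamma(α+S, β+n) = Gamma(4.2+53, 5.8+13) = Gamma(57.2, 18.8).
After batch 2: Gamma(α+S, β+n) = Gamma(57.2+24, 18.8+4) = Gamma(81.2, 22.8).
Posterior mean = α/β = 81.2/22.8 = 3.5614.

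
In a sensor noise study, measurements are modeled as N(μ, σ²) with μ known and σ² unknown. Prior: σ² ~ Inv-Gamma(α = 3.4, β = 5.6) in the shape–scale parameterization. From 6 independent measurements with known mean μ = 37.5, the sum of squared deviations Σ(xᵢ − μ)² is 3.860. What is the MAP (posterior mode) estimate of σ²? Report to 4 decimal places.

With known mean μ and an Inverse-Gamma(α, β) prior on σ², the Normal likelihood is conjugate: posterior is Inv-Gamma(α + n/2, β + Σ(xᵢ−μ)²/2).
Posterior: Inv-Gamma(3.4 + 6/2, 5.6 + 3.860/2) = Inv-Gamma(6.40, 7.5300).
Mode = β/(α+1) = 7.5300/7.40 = 1.0176.

1.0176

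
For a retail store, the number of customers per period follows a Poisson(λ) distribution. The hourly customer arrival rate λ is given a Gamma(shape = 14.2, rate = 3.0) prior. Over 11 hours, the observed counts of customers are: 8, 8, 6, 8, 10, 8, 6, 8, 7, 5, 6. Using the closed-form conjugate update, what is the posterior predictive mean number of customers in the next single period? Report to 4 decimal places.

With a Gamma(shape α, rate β) prior, the Poisson likelihood is conjugate: the posterior is Gamma(α + ΣXᵢ, β + n).
Sum of counts S = 80 over n = 11 hours.
Posterior: Gamma(α+S, β+n) = Gamma(14.2+80, 3.0+11) = Gamma(94.2, 14.0).
The predictive distribution for one future period is NegBinom with mean α/β = 6.7286.

6.7286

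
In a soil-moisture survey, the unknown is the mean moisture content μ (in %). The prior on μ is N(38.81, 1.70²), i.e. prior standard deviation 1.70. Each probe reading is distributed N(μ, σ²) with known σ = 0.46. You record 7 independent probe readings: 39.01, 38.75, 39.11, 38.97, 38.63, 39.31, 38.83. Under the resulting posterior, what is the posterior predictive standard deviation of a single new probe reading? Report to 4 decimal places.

0.4914

For Normal data with known variance σ², a Normal(μ₀, σ₀²) prior on μ is conjugate. Posterior precision = 1/σ₀² + n/σ²; posterior mean is the precision-weighted average of μ₀ and x̄.
σ₀² = 1.70² = 2.89, σ² = 0.46² = 0.2116; σ² + n·σ₀² = 0.2116 + 7·2.89 = 20.4416.
Posterior precision = 1/σ₀² + n/σ² = 1/2.89 + 7/0.2116 = (σ² + n·σ₀²)/(σ₀²σ²) = 20.4416/(2.89·0.2116); posterior variance σₙ² = σ₀²σ²/(σ² + n·σ₀²) = 2.89·0.2116/20.4416 = 0.029916.
Predictive variance for one new observation = σₙ² + σ² = 2.89·0.2116/20.4416 + 0.2116 = σ²·(σ₀² + 20.4416)/20.4416 = 0.2116·23.3316/20.4416 = 0.241516; SD = √(0.2116·23.3316/20.4416) = 0.4914.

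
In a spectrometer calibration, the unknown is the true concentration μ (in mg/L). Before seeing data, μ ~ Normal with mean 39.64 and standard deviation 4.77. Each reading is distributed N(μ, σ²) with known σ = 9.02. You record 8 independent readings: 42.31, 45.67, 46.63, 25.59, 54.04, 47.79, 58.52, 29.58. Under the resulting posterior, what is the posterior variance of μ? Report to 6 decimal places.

For Normal data with known variance σ², a Normal(μ₀, σ₀²) prior on μ is conjugate. Posterior precision = 1/σ₀² + n/σ²; posterior mean is the precision-weighted average of μ₀ and x̄.
σ₀² = 4.77² = 22.7529, σ² = 9.02² = 81.3604; σ² + n·σ₀² = 81.3604 + 8·22.7529 = 263.3836.
Posterior precision = 1/σ₀² + n/σ² = 1/22.7529 + 8/81.3604 = (σ² + n·σ₀²)/(σ₀²σ²) = 263.3836/(22.7529·81.3604); posterior variance σₙ² = σ₀²σ²/(σ² + n·σ₀²) = 22.7529·81.3604/263.3836 = 7.028475.

7.028475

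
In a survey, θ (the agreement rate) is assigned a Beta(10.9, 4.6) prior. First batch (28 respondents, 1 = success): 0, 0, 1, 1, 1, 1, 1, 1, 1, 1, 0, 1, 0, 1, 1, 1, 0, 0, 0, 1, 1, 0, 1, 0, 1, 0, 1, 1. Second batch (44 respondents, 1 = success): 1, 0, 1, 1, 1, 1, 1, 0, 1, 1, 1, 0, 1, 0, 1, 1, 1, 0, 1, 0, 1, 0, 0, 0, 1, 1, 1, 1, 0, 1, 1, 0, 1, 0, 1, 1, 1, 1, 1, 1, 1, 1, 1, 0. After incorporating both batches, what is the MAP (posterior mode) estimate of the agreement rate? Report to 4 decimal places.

The Beta prior is conjugate to a Binomial/Bernoulli likelihood; the update adds successes to α and failures to β.
After batch 1: Beta(10.9+18, 4.6+10) = Beta(28.9, 14.6).
After batch 2: Beta(28.9+31, 14.6+13) = Beta(59.9, 27.6).
Mode of Beta(a,b) for a,b>1 is (a−1)/(a+b−2) = 58.9/85.5 = 0.6889.

0.6889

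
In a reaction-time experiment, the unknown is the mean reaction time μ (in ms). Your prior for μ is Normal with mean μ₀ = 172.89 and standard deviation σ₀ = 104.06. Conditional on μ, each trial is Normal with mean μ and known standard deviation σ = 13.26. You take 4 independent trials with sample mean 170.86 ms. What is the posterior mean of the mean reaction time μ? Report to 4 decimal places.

170.8682

For Normal data with known variance σ², a Normal(μ₀, σ₀²) prior on μ is conjugate. Posterior precision = 1/σ₀² + n/σ²; posterior mean is the precision-weighted average of μ₀ and x̄.
n·x̄ = 4·170.86 = 683.44.
σ₀² = 104.06² = 10828.4836, σ² = 13.26² = 175.8276; σ² + n·σ₀² = 175.8276 + 4·10828.4836 = 43489.762.
Posterior mean = (μ₀/σ₀² + n·x̄/σ²)/(1/σ₀² + n/σ²) = (σ²·μ₀ + σ₀²·n·x̄)/(σ² + n·σ₀²) = (175.8276·172.89 + 10828.4836·683.44)/43489.762 = 7431017.665348/43489.762 = 170.8682.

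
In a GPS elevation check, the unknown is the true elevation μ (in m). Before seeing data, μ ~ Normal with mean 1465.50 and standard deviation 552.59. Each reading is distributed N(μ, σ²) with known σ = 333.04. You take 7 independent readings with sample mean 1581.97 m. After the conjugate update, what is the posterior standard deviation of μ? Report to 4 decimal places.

For Normal data with known variance σ², a Normal(μ₀, σ₀²) prior on μ is conjugate. Posterior precision = 1/σ₀² + n/σ²; posterior mean is the precision-weighted average of μ₀ and x̄.
σ₀² = 552.59² = 305355.7081, σ² = 333.04² = 110915.6416; σ² + n·σ₀² = 110915.6416 + 7·305355.7081 = 2248405.5983.
Posterior precision = 1/σ₀² + n/σ² = 1/305355.7081 + 7/110915.6416 = (σ² + n·σ₀²)/(σ₀²σ²) = 2248405.5983/(305355.7081·110915.6416); posterior variance σₙ² = σ₀²σ²/(σ² + n·σ₀²) = 305355.7081·110915.6416/2248405.5983 = 15063.440647.
Posterior SD = √σₙ² = √(305355.7081·110915.6416/2248405.5983) = 122.7332.

122.7332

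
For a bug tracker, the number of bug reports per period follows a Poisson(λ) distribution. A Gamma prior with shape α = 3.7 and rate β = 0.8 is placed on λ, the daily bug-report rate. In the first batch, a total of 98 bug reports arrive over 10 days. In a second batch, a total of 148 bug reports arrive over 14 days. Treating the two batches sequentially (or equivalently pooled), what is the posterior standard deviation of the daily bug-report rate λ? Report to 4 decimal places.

0.6372

With a Gamma(shape α, rate β) prior, the Poisson likelihood is conjugate: the posterior is Gamma(α + ΣXᵢ, β + n).
After batch 1: Gamma(α+S, β+n) = Gamma(3.7+98, 0.8+10) = Gamma(101.7, 10.8).
After batch 2: Gamma(α+S, β+n) = Gamma(101.7+148, 10.8+14) = Gamma(249.7, 24.8).
SD = √α/β = √249.7/24.8 = 0.6372.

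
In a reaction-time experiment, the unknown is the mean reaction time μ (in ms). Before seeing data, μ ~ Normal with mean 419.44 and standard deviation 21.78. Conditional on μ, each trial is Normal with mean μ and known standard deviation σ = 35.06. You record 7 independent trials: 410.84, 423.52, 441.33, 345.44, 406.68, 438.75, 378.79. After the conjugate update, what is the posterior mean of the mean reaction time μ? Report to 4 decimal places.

409.9803

For Normal data with known variance σ², a Normal(μ₀, σ₀²) prior on μ is conjugate. Posterior precision = 1/σ₀² + n/σ²; posterior mean is the precision-weighted average of μ₀ and x̄.
Σxᵢ = 410.84 + 423.52 + 441.33 + 345.44 + 406.68 + 438.75 + 378.79 = 2845.35, so n·x̄ = 2845.35.
σ₀² = 21.78² = 474.3684, σ² = 35.06² = 1229.2036; σ² + n·σ₀² = 1229.2036 + 7·474.3684 = 4549.7824.
Posterior mean = (μ₀/σ₀² + n·x̄/σ²)/(1/σ₀² + n/σ²) = (σ²·μ₀ + σ₀²·n·x̄)/(σ² + n·σ₀²) = (1229.2036·419.44 + 474.3684·2845.35)/4549.7824 = 1865321.284924/4549.7824 = 409.9803.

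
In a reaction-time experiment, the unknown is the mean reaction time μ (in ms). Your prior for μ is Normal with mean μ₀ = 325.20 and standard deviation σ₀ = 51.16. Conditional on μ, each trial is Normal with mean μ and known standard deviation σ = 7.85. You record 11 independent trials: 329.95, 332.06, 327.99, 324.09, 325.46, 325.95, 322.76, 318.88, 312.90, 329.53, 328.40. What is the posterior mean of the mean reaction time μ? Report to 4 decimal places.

325.2699

For Normal data with known variance σ², a Normal(μ₀, σ₀²) prior on μ is conjugate. Posterior precision = 1/σ₀² + n/σ²; posterior mean is the precision-weighted average of μ₀ and x̄.
Σxᵢ = 329.95 + 332.06 + 327.99 + 324.09 + 325.46 + 325.95 + 322.76 + 318.88 + 312.90 + 329.53 + 328.40 = 3577.97, so n·x̄ = 3577.97.
σ₀² = 51.16² = 2617.3456, σ² = 7.85² = 61.6225; σ² + n·σ₀² = 61.6225 + 11·2617.3456 = 28852.4241.
Posterior mean = (μ₀/σ₀² + n·x̄/σ²)/(1/σ₀² + n/σ²) = (σ²·μ₀ + σ₀²·n·x̄)/(σ² + n·σ₀²) = (61.6225·325.20 + 2617.3456·3577.97)/28852.4241 = 9384823.673432/28852.4241 = 325.2699.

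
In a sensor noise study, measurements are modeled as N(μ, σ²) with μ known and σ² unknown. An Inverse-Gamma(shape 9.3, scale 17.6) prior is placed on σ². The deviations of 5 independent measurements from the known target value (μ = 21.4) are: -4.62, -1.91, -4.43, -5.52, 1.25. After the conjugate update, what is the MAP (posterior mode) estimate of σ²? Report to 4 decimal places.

With known mean μ and an Inverse-Gamma(α, β) prior on σ², the Normal likelihood is conjugate: posterior is Inv-Gamma(α + n/2, β + Σ(xᵢ−μ)²/2).
Σ(xᵢ−μ)² = (-4.62)² + (-1.91)² + (-4.43)² + (-5.52)² + (1.25)² = 76.6503.
Posterior: Inv-Gamma(9.3 + 5/2, 17.6 + 76.6503/2) = Inv-Gamma(11.80, 55.92515).
Mode = β/(α+1) = 55.92515/12.80 = 4.3692.

4.3692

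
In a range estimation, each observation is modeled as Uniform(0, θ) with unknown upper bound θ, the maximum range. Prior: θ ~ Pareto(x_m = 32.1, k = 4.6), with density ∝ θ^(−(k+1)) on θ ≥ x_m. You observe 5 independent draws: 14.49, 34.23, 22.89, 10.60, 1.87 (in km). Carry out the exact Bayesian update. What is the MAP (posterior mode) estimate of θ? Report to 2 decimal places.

34.23

A Pareto(scale x_m, shape k) prior on the upper bound θ of Uniform(0, θ) is conjugate: posterior is Pareto(max(x_m, max xᵢ), k + n).
Sample maximum = 34.23; prior scale x_m = 32.1 → posterior scale = max = 34.23.
Posterior shape = 4.6 + 5 = 9.6.
The Pareto density is decreasing on [x_m, ∞), so the mode is x_m = 34.23.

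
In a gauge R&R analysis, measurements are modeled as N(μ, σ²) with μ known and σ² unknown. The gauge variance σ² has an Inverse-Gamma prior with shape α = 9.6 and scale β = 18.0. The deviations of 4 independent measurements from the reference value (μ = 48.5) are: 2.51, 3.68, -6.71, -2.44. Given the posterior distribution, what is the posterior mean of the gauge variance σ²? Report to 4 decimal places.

5.0387

With known mean μ and an Inverse-Gamma(α, β) prior on σ², the Normal likelihood is conjugate: posterior is Inv-Gamma(α + n/2, β + Σ(xᵢ−μ)²/2).
Σ(xᵢ−μ)² = (2.51)² + (3.68)² + (-6.71)² + (-2.44)² = 70.8202.
Posterior: Inv-Gamma(9.6 + 4/2, 18.0 + 70.8202/2) = Inv-Gamma(11.60, 53.41010).
E[σ²|data] = β/(α−1) = 53.41010/10.60 = 5.0387.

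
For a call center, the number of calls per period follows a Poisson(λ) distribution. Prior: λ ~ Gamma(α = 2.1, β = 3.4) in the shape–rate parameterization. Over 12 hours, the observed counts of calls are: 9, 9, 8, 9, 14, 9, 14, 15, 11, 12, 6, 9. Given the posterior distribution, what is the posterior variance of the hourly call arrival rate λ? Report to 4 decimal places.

With a Gamma(shape α, rate β) prior, the Poisson likelihood is conjugate: the posterior is Gamma(α + ΣXᵢ, β + n).
Sum of counts S = 125 over n = 12 hours.
Posterior: Gamma(α+S, β+n) = Gamma(2.1+125, 3.4+12) = Gamma(127.1, 15.4).
Var = α/β² = 127.1/15.4² = 0.5359.

0.5359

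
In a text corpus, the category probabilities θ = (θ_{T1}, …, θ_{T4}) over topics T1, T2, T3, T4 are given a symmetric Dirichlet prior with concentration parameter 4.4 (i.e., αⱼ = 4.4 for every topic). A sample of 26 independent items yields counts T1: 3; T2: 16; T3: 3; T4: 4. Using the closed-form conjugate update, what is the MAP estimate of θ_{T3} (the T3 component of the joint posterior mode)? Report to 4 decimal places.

0.1616

The Dirichlet prior is conjugate to the Multinomial likelihood: each posterior αⱼ = prior αⱼ + observed count nⱼ.
Posterior concentration: (7.4, 20.4, 7.4, 8.4), total = 43.6.
Joint mode component: (α_{T3}−1)/(Σα−K) = 6.4/39.6 = 0.1616.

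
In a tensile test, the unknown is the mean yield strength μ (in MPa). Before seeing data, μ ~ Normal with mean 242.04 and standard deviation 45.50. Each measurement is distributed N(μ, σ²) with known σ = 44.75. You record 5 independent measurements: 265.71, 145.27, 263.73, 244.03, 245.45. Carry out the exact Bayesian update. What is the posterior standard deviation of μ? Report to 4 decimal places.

For Normal data with known variance σ², a Normal(μ₀, σ₀²) prior on μ is conjugate. Posterior precision = 1/σ₀² + n/σ²; posterior mean is the precision-weighted average of μ₀ and x̄.
σ₀² = 45.50² = 2070.25, σ² = 44.75² = 2002.5625; σ² + n·σ₀² = 2002.5625 + 5·2070.25 = 12353.8125.
Posterior precision = 1/σ₀² + n/σ² = 1/2070.25 + 5/2002.5625 = (σ² + n·σ₀²)/(σ₀²σ²) = 12353.8125/(2070.25·2002.5625); posterior variance σₙ² = σ₀²σ²/(σ² + n·σ₀²) = 2070.25·2002.5625/12353.8125 = 335.589116.
Posterior SD = √σₙ² = √(2070.25·2002.5625/12353.8125) = 18.3191.

18.3191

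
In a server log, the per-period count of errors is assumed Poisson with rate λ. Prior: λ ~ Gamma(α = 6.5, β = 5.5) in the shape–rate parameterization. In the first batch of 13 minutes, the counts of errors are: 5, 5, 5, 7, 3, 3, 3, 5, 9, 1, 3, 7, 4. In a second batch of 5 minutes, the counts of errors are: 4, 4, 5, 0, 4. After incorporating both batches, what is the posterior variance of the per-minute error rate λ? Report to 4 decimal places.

0.1512

With a Gamma(shape α, rate β) prior, the Poisson likelihood is conjugate: the posterior is Gamma(α + ΣXᵢ, β + n).
Batch 1: sum of counts S = 60 over n = 13 minutes.
After batch 1: Gamma(α+S, β+n) = Gamma(6.5+60, 5.5+13) = Gamma(66.5, 18.5).
Batch 2: sum of counts S = 17 over n = 5 minutes.
After batch 2: Gamma(α+S, β+n) = Gamma(66.5+17, 18.5+5) = Gamma(83.5, 23.5).
Var = α/β² = 83.5/23.5² = 0.1512.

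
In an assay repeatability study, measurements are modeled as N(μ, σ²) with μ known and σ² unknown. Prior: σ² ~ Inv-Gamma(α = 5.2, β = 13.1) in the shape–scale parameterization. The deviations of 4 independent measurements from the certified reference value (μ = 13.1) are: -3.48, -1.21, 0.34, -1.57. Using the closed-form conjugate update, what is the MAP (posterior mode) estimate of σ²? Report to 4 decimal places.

2.5826

With known mean μ and an Inverse-Gamma(α, β) prior on σ², the Normal likelihood is conjugate: posterior is Inv-Gamma(α + n/2, β + Σ(xᵢ−μ)²/2).
Σ(xᵢ−μ)² = (-3.48)² + (-1.21)² + (0.34)² + (-1.57)² = 16.1550.
Posterior: Inv-Gamma(5.2 + 4/2, 13.1 + 16.1550/2) = Inv-Gamma(7.20, 21.17750).
Mode = β/(α+1) = 21.17750/8.20 = 2.5826.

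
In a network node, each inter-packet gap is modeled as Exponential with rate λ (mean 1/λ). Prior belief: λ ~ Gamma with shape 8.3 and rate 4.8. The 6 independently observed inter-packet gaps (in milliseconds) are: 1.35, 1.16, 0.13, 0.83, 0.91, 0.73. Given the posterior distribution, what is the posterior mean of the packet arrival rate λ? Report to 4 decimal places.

With a Gamma(shape α, rate β) prior on the exponential rate λ, the posterior after n observations with total T = Σxᵢ is Gamma(α+n, β+T).
Sum of observations T = 5.11 milliseconds; n = 6.
Posterior: Gamma(8.3+6, 4.8+5.11) = Gamma(14.3, 9.91).
Posterior mean of λ = α/β = 14.3/9.91 = 1.4430.

1.4430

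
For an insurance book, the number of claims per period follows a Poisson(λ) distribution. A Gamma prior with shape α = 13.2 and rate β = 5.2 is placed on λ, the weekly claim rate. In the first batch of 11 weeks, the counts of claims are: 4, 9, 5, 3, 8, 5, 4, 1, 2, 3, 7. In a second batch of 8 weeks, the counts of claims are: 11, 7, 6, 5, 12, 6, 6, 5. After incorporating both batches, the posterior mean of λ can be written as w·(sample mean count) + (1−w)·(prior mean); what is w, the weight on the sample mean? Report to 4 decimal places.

0.7851

With a Gamma(shape α, rate β) prior, the Poisson likelihood is conjugate: the posterior is Gamma(α + ΣXᵢ, β + n).
Total number of weeks: n = 11 + 8 = 19.
Posterior mean = (α₀+S)/(β₀+n) = [n/(β₀+n)]·(S/n) + [β₀/(β₀+n)]·(α₀/β₀), so only n and β₀ enter the weight.
Weight on data w = n/(β₀+n) = 19/(5.2+19) = 19/24.2 = 0.7851.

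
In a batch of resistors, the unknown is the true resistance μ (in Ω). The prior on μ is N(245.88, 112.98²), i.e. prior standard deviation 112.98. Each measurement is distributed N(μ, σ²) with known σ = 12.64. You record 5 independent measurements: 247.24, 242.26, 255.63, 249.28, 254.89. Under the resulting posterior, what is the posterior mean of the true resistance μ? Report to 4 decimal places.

For Normal data with known variance σ², a Normal(μ₀, σ₀²) prior on μ is conjugate. Posterior precision = 1/σ₀² + n/σ²; posterior mean is the precision-weighted average of μ₀ and x̄.
Σxᵢ = 247.24 + 242.26 + 255.63 + 249.28 + 254.89 = 1249.3, so n·x̄ = 1249.3.
σ₀² = 112.98² = 12764.4804, σ² = 12.64² = 159.7696; σ² + n·σ₀² = 159.7696 + 5·12764.4804 = 63982.1716.
Posterior mean = (μ₀/σ₀² + n·x̄/σ²)/(1/σ₀² + n/σ²) = (σ²·μ₀ + σ₀²·n·x̄)/(σ² + n·σ₀²) = (159.7696·245.88 + 12764.4804·1249.3)/63982.1716 = 15985949.512968/63982.1716 = 249.8501.

249.8501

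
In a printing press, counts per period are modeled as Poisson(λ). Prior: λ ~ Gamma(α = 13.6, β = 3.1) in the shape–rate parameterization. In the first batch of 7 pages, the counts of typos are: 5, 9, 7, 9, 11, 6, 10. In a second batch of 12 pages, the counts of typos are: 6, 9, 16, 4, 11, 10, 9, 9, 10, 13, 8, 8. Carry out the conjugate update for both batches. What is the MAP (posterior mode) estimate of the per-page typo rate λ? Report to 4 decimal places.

With a Gamma(shape α, rate β) prior, the Poisson likelihood is conjugate: the posterior is Gamma(α + ΣXᵢ, β + n).
Batch 1: sum of counts S = 57 over n = 7 pages.
After batch 1: Gamma(α+S, β+n) = Gamma(13.6+57, 3.1+7) = Gamma(70.6, 10.1).
Batch 2: sum of counts S = 113 over n = 12 pages.
After batch 2: Gamma(α+S, β+n) = Gamma(70.6+113, 10.1+12) = Gamma(183.6, 22.1).
Mode of Gamma(α,β) for α≥1 is (α−1)/β = 182.6/22.1 = 8.2624.

8.2624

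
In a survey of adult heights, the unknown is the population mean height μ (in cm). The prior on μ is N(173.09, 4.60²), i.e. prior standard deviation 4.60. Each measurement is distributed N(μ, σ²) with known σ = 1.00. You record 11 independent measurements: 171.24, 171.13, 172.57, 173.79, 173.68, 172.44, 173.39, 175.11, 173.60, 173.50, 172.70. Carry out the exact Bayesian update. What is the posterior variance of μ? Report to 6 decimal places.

For Normal data with known variance σ², a Normal(μ₀, σ₀²) prior on μ is conjugate. Posterior precision = 1/σ₀² + n/σ²; posterior mean is the precision-weighted average of μ₀ and x̄.
σ₀² = 4.60² = 21.16, σ² = 1.00² = 1; σ² + n·σ₀² = 1 + 11·21.16 = 233.76.
Posterior precision = 1/σ₀² + n/σ² = 1/21.16 + 11/1 = (σ² + n·σ₀²)/(σ₀²σ²) = 233.76/(21.16·1); posterior variance σₙ² = σ₀²σ²/(σ² + n·σ₀²) = 21.16·1/233.76 = 0.090520.

0.090520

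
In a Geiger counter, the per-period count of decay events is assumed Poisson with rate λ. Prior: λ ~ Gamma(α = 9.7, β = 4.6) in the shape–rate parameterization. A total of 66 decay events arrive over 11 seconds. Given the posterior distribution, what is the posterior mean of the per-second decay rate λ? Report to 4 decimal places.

4.8526

With a Gamma(shape α, rate β) prior, the Poisson likelihood is conjugate: the posterior is Gamma(α + ΣXᵢ, β + n).
Posterior: Gamma(α+S, β+n) = Gamma(9.7+66, 4.6+11) = Gamma(75.7, 15.6).
Posterior mean = α/β = 75.7/15.6 = 4.8526.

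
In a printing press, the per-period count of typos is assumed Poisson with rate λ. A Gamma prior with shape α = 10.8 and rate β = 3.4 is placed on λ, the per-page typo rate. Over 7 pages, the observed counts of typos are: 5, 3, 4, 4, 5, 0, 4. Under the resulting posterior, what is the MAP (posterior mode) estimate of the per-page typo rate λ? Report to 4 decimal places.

With a Gamma(shape α, rate β) prior, the Poisson likelihood is conjugate: the posterior is Gamma(α + ΣXᵢ, β + n).
Sum of counts S = 25 over n = 7 pages.
Posterior: Gamma(α+S, β+n) = Gamma(10.8+25, 3.4+7) = Gamma(35.8, 10.4).
Mode of Gamma(α,β) for α≥1 is (α−1)/β = 34.8/10.4 = 3.3462.

3.3462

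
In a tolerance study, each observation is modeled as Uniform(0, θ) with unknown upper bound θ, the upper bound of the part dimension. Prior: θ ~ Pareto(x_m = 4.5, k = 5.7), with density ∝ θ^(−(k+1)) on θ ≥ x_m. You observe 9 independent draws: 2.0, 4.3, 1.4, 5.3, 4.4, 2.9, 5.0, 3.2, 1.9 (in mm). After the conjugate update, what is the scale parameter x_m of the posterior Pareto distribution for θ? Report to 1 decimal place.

A Pareto(scale x_m, shape k) prior on the upper bound θ of Uniform(0, θ) is conjugate: posterior is Pareto(max(x_m, max xᵢ), k + n).
Sample maximum = 5.3; prior scale x_m = 4.5 → posterior scale = max = 5.3.
Posterior shape = 5.7 + 9 = 14.7.
Posterior scale x_m = 5.3.

5.3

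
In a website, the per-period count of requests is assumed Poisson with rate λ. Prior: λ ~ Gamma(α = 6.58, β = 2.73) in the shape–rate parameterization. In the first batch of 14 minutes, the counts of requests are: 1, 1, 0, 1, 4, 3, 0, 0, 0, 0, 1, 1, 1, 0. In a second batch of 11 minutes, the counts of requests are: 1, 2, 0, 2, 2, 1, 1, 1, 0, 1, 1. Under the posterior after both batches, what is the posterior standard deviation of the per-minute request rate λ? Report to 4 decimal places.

With a Gamma(shape α, rate β) prior, the Poisson likelihood is conjugate: the posterior is Gamma(α + ΣXᵢ, β + n).
Batch 1: sum of counts S = 13 over n = 14 minutes.
After batch 1: Gamma(α+S, β+n) = Gamma(6.58+13, 2.73+14) = Gamma(19.58, 16.73).
Batch 2: sum of counts S = 12 over n = 11 minutes.
After batch 2: Gamma(α+S, β+n) = Gamma(19.58+12, 16.73+11) = Gamma(31.58, 27.73).
SD = √α/β = √31.58/27.73 = 0.2027.

0.2027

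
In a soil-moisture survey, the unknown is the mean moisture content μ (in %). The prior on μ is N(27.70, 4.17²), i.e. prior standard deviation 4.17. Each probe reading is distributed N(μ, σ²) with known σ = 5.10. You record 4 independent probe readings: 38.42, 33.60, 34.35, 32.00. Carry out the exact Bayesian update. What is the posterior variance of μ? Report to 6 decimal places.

For Normal data with known variance σ², a Normal(μ₀, σ₀²) prior on μ is conjugate. Posterior precision = 1/σ₀² + n/σ²; posterior mean is the precision-weighted average of μ₀ and x̄.
σ₀² = 4.17² = 17.3889, σ² = 5.10² = 26.01; σ² + n·σ₀² = 26.01 + 4·17.3889 = 95.5656.
Posterior precision = 1/σ₀² + n/σ² = 1/17.3889 + 4/26.01 = (σ² + n·σ₀²)/(σ₀²σ²) = 95.5656/(17.3889·26.01); posterior variance σₙ² = σ₀²σ²/(σ² + n·σ₀²) = 17.3889·26.01/95.5656 = 4.732721.

4.732721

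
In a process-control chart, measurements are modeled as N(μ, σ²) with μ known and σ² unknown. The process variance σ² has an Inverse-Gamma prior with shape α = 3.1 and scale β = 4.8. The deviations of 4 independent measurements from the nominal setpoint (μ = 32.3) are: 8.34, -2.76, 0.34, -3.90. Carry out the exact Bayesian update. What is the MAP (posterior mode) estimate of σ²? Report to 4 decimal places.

8.3688

With known mean μ and an Inverse-Gamma(α, β) prior on σ², the Normal likelihood is conjugate: posterior is Inv-Gamma(α + n/2, β + Σ(xᵢ−μ)²/2).
Σ(xᵢ−μ)² = (8.34)² + (-2.76)² + (0.34)² + (-3.90)² = 92.4988.
Posterior: Inv-Gamma(3.1 + 4/2, 4.8 + 92.4988/2) = Inv-Gamma(5.10, 51.04940).
Mode = β/(α+1) = 51.04940/6.10 = 8.3688.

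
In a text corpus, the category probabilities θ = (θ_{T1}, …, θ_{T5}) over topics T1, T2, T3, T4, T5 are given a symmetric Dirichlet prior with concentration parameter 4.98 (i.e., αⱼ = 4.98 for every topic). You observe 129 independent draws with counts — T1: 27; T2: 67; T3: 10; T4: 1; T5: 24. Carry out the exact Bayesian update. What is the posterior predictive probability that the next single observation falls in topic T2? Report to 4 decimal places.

The Dirichlet prior is conjugate to the Multinomial likelihood: each posterior αⱼ = prior αⱼ + observed count nⱼ.
Posterior concentration: (31.98, 71.98, 14.98, 5.98, 28.98), total = 153.90.
P(next = T2 | data) = α_{T2}/Σα = 0.4677.

0.4677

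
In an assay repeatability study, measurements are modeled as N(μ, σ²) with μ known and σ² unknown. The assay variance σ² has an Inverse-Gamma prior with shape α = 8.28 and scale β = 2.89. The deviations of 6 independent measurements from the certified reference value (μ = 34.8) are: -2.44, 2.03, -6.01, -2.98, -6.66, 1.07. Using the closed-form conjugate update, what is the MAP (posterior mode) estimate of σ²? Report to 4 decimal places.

With known mean μ and an Inverse-Gamma(α, β) prior on σ², the Normal likelihood is conjugate: posterior is Inv-Gamma(α + n/2, β + Σ(xᵢ−μ)²/2).
Σ(xᵢ−μ)² = (-2.44)² + (2.03)² + (-6.01)² + (-2.98)² + (-6.66)² + (1.07)² = 100.5755.
Posterior: Inv-Gamma(8.28 + 6/2, 2.89 + 100.5755/2) = Inv-Gamma(11.28, 53.17775).
Mode = β/(α+1) = 53.17775/12.28 = 4.3304.

4.3304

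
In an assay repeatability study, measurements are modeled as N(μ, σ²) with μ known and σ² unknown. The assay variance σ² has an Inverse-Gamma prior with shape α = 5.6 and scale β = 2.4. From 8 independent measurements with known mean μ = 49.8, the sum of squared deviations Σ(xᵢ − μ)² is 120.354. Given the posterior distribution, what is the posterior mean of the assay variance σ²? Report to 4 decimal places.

With known mean μ and an Inverse-Gamma(α, β) prior on σ², the Normal likelihood is conjugate: posterior is Inv-Gamma(α + n/2, β + Σ(xᵢ−μ)²/2).
Posterior: Inv-Gamma(5.6 + 8/2, 2.4 + 120.354/2) = Inv-Gamma(9.60, 62.5770).
E[σ²|data] = β/(α−1) = 62.5770/8.60 = 7.2764.

7.2764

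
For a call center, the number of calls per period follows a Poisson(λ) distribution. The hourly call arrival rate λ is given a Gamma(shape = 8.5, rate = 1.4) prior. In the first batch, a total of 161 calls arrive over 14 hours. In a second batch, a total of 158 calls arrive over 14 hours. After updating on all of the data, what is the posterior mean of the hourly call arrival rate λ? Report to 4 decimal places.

With a Gamma(shape α, rate β) prior, the Poisson likelihood is conjugate: the posterior is Gamma(α + ΣXᵢ, β + n).
After batch 1: Gamma(α+S, β+n) = Gamma(8.5+161, 1.4+14) = Gamma(169.5, 15.4).
After batch 2: Gamma(α+S, β+n) = Gamma(169.5+158, 15.4+14) = Gamma(327.5, 29.4).
Posterior mean = α/β = 327.5/29.4 = 11.1395.

11.1395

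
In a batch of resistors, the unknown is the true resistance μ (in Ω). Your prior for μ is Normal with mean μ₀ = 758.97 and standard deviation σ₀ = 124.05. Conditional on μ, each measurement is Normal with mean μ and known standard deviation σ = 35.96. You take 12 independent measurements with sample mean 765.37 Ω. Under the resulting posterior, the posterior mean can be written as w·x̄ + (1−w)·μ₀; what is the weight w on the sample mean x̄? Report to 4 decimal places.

0.9930

For Normal data with known variance σ², a Normal(μ₀, σ₀²) prior on μ is conjugate. Posterior precision = 1/σ₀² + n/σ²; posterior mean is the precision-weighted average of μ₀ and x̄.
σ₀² = 124.05² = 15388.4025, σ² = 35.96² = 1293.1216. Prior precision 1/σ₀² = 1/15388.4025; data precision n/σ² = 12/1293.1216.
w = (n/σ²)/(1/σ₀² + n/σ²) = n·σ₀²/(σ² + n·σ₀²) = 12·15388.4025/(1293.1216 + 12·15388.4025) = 184660.83/185953.9516 = 0.9930.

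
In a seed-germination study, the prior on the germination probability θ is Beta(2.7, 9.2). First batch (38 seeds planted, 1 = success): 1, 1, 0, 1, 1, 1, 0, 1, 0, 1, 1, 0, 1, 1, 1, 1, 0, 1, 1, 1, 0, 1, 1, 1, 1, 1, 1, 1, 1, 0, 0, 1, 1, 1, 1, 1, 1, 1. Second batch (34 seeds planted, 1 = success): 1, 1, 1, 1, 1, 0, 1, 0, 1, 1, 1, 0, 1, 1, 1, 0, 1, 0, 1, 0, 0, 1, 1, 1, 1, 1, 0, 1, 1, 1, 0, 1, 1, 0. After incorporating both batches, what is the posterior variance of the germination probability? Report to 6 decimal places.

0.002581

The Beta prior is conjugate to a Binomial/Bernoulli likelihood; the update adds successes to α and failures to β.
After batch 1: Beta(2.7+30, 9.2+8) = Beta(32.7, 17.2).
After batch 2: Beta(32.7+24, 17.2+10) = Beta(56.7, 27.2).
Var = αβ/((α+β)²(α+β+1)) = 56.7·27.2/(83.9²·84.9) = 0.002581.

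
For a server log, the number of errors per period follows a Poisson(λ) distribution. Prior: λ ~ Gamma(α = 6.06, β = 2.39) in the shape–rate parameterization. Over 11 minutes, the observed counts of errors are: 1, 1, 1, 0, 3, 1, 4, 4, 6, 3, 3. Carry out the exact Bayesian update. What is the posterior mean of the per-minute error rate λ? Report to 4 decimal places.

With a Gamma(shape α, rate β) prior, the Poisson likelihood is conjugate: the posterior is Gamma(α + ΣXᵢ, β + n).
Sum of counts S = 27 over n = 11 minutes.
Posterior: Gamma(α+S, β+n) = Gamma(6.06+27, 2.39+11) = Gamma(33.06, 13.39).
Posterior mean = α/β = 33.06/13.39 = 2.4690.

2.4690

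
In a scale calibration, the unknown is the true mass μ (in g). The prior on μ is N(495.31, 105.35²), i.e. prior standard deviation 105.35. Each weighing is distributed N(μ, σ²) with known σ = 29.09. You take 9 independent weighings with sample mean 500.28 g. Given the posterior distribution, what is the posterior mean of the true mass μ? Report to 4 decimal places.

500.2382

For Normal data with known variance σ², a Normal(μ₀, σ₀²) prior on μ is conjugate. Posterior precision = 1/σ₀² + n/σ²; posterior mean is the precision-weighted average of μ₀ and x̄.
n·x̄ = 9·500.28 = 4502.52.
σ₀² = 105.35² = 11098.6225, σ² = 29.09² = 846.2281; σ² + n·σ₀² = 846.2281 + 9·11098.6225 = 100733.8306.
Posterior mean = (μ₀/σ₀² + n·x̄/σ²)/(1/σ₀² + n/σ²) = (σ²·μ₀ + σ₀²·n·x̄)/(σ² + n·σ₀²) = (846.2281·495.31 + 11098.6225·4502.52)/100733.8306 = 50390915.018911/100733.8306 = 500.2382.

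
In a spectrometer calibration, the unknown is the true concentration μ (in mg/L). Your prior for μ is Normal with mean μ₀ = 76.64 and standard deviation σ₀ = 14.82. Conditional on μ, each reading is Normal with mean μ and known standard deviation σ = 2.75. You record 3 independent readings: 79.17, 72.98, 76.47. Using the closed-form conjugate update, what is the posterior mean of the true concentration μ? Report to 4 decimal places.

For Normal data with known variance σ², a Normal(μ₀, σ₀²) prior on μ is conjugate. Posterior precision = 1/σ₀² + n/σ²; posterior mean is the precision-weighted average of μ₀ and x̄.
Σxᵢ = 79.17 + 72.98 + 76.47 = 228.62, so n·x̄ = 228.62.
σ₀² = 14.82² = 219.6324, σ² = 2.75² = 7.5625; σ² + n·σ₀² = 7.5625 + 3·219.6324 = 666.4597.
Posterior mean = (μ₀/σ₀² + n·x̄/σ²)/(1/σ₀² + n/σ²) = (σ²·μ₀ + σ₀²·n·x̄)/(σ² + n·σ₀²) = (7.5625·76.64 + 219.6324·228.62)/666.4597 = 50791.949288/666.4597 = 76.2116.

76.2116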